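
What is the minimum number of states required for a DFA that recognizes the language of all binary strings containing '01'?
Language: binary strings containing '01'
Lower bound (Myhill–Nerode): the prefixes ε, 0, 01 are pairwise distinguishable:
  ε vs 01: suffix ε distinguishes them (ε is rejected, 01 is accepted)
  0 vs 01: suffix ε distinguishes them (0 is rejected, 01 is accepted)
  ε vs 0: suffix 1 distinguishes them (ε·1 = 1 is rejected, 0·1 = 01 is accepted)
So any DFA needs at least 3 states.
Upper bound: a DFA with 3 states exists (one state per class above: 'no progress', 'last symbol 0', and 'seen 01' (accepting sink)).
Minimum states: 3

Final answer: 3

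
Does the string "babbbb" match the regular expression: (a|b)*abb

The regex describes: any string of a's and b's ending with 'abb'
No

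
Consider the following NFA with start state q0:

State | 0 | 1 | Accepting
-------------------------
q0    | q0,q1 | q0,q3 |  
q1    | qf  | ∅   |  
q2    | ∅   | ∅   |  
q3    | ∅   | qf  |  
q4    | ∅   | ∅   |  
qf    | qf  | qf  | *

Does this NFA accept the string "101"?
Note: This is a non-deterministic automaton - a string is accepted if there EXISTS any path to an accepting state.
Track the set of states the NFA could be in: start {q0}
Read '1': {q0} → {q0, q3}
Read '0': {q0, q3} → {q0, q1}
Read '1': {q0, q1} → {q0, q3}
Final set {q0, q3} contains no accepting state → rejected.

Final answer: No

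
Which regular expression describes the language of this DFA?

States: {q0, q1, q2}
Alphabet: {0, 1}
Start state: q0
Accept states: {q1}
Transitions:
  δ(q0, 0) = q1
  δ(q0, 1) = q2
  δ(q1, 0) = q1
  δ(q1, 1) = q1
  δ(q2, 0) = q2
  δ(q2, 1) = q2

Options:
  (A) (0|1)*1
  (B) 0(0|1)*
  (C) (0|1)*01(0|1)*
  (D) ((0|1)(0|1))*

Testing sample strings against the DFA:
  '1100' -> rejected
  '11' -> rejected
  '11000' -> rejected
  '01' -> accepted
Checking each option for a counterexample:
  (A) (0|1)*1: '0' is accepted by the DFA but does not match the regex → eliminated
  (B) 0(0|1)*: agrees with the DFA on all strings of length ≤ 4
  (C) (0|1)*01(0|1)*: '0' is accepted by the DFA but does not match the regex → eliminated
  (D) ((0|1)(0|1))*: ε is rejected by the DFA but matches the regex → eliminated
Only (B) 0(0|1)* is consistent with the DFA.

Final answer: (B) 0(0|1)*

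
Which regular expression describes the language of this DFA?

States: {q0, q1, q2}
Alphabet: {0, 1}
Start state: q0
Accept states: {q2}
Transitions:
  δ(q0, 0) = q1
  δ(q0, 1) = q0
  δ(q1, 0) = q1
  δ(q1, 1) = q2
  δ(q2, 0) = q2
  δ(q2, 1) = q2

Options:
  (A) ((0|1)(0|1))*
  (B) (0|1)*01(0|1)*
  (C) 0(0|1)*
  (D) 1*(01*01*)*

Testing sample strings against the DFA:
  '01110' -> accepted
  '0111' -> accepted
  '11' -> rejected
  '11' -> rejected
Checking each option for a counterexample:
  (A) ((0|1)(0|1))*: ε is rejected by the DFA but matches the regex → eliminated
  (B) (0|1)*01(0|1)*: agrees with the DFA on all strings of length ≤ 4
  (C) 0(0|1)*: '0' is rejected by the DFA but matches the regex → eliminated
  (D) 1*(01*01*)*: ε is rejected by the DFA but matches the regex → eliminated
Only (B) (0|1)*01(0|1)* is consistent with the DFA.

Final answer: (B) (0|1)*01(0|1)*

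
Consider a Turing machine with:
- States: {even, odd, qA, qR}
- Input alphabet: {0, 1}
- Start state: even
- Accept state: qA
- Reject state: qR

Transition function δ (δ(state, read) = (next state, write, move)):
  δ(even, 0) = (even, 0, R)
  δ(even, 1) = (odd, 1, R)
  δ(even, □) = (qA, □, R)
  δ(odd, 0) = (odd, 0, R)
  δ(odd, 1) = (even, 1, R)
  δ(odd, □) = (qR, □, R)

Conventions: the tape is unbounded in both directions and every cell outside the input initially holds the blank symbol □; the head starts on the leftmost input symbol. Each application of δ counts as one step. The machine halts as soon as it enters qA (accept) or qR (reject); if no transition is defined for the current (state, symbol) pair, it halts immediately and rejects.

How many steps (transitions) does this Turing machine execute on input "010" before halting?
Step 0: [even]010 (head at position 0)
Step 1: δ(even, 0) = (even, 0, R)  ⊢  0[even]10 (head at position 1)
Step 2: δ(even, 1) = (odd, 1, R)  ⊢  01[odd]0 (head at position 2)
Step 3: δ(odd, 0) = (odd, 0, R)  ⊢  010[odd]□ (head at position 3)
Step 4: δ(odd, □) = (qR, □, R)  ⊢  010□[qR]□ (head at position 4)
The machine is in qR, so it halts and rejects.
Number of transitions executed: 4.

Final answer: 4 steps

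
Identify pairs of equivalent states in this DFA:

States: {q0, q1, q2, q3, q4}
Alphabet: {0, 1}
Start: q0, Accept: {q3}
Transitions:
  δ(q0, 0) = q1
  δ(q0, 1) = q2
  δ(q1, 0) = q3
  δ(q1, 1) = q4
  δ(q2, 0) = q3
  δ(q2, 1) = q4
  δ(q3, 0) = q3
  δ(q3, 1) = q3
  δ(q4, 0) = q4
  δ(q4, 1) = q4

Using the table-filling algorithm:
Round 0 – mark pairs where exactly one state is accepting: (q0,q3), (q1,q3), (q2,q3), (q3,q4)
Round 1 – newly marked: (q0,q1) [on 0: q1 vs q3, already marked]; (q0,q2) [on 0: q1 vs q3, already marked]; (q1,q4) [on 0: q3 vs q4, already marked]; (q2,q4) [on 0: q3 vs q4, already marked]
Round 2 – newly marked: (q0,q4) [on 0: q1 vs q4, already marked]
No further pairs can be marked.
(q1, q2) unmarked: δ(q1,0)=q3, δ(q2,0)=q3; δ(q1,1)=q4, δ(q2,1)=q4 → equivalent
Equivalent pairs: (q1, q2)

Final answer: Equivalent pairs: (q1, q2)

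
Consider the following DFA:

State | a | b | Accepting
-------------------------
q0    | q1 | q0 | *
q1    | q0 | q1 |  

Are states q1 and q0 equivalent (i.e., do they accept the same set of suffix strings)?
Try the suffix ε (the empty string).
From q1: q1 — not accepting.
From q0: q0 — accepting.
The two states disagree on this suffix, so they are not equivalent.

Final answer: No. Distinguishing string: ε (the empty string) - accepted from q0 but not from q1.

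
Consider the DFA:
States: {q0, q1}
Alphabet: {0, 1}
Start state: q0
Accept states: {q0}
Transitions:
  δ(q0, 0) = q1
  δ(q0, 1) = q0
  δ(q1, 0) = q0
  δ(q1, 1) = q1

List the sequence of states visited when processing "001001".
Starting at q0
Read '0': q0 -> q1
Read '0': q1 -> q0
Read '1': q0 -> q0
Read '0': q0 -> q1
Read '0': q1 -> q0
Read '1': q0 -> q0

Final answer: q0 -> q1 -> q0 -> q0 -> q1 -> q0 -> q0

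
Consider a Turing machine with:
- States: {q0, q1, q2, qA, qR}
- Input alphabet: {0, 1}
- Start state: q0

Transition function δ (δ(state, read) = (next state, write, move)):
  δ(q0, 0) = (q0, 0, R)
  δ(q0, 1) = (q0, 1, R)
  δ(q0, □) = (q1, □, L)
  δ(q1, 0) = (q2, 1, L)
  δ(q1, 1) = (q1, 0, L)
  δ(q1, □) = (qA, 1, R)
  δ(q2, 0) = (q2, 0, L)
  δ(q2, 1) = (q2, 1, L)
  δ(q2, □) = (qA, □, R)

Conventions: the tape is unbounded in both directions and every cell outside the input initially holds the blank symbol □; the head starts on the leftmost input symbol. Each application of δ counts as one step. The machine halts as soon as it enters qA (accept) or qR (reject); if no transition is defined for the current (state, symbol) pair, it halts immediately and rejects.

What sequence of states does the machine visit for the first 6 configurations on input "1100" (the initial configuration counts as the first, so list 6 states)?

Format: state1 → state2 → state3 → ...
Step 0: [q0]1100 (head at position 0)
Step 1: δ(q0, 1) = (q0, 1, R)  ⊢  1[q0]100 (head at position 1)
Step 2: δ(q0, 1) = (q0, 1, R)  ⊢  11[q0]00 (head at position 2)
Step 3: δ(q0, 0) = (q0, 0, R)  ⊢  110[q0]0 (head at position 3)
Step 4: δ(q0, 0) = (q0, 0, R)  ⊢  1100[q0]□ (head at position 4)
Step 5: δ(q0, □) = (q1, □, L)  ⊢  110[q1]0□ (head at position 3)
Reading off the states of these 6 configurations: q0 → q0 → q0 → q0 → q0 → q1

Final answer: q0 → q0 → q0 → q0 → q0 → q1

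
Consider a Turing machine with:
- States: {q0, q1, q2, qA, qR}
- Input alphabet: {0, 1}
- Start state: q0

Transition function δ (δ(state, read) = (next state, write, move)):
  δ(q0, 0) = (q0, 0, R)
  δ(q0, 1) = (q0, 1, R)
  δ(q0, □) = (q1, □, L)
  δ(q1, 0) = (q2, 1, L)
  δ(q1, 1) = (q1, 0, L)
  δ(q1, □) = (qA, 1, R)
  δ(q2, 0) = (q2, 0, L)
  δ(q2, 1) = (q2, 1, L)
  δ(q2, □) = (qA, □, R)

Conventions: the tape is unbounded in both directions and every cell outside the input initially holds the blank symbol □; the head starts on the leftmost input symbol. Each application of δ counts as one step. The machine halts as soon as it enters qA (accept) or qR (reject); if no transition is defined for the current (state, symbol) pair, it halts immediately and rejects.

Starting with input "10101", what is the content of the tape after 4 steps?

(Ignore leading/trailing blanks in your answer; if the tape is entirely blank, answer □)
Step 0: [q0]10101 (head at position 0)
Step 1: δ(q0, 1) = (q0, 1, R)  ⊢  1[q0]0101 (head at position 1)
Step 2: δ(q0, 0) = (q0, 0, R)  ⊢  10[q0]101 (head at position 2)
Step 3: δ(q0, 1) = (q0, 1, R)  ⊢  101[q0]01 (head at position 3)
Step 4: δ(q0, 0) = (q0, 0, R)  ⊢  1010[q0]1 (head at position 4)
Tape after 4 steps (ignoring surrounding blanks): 10101

Final answer: Tape: 10101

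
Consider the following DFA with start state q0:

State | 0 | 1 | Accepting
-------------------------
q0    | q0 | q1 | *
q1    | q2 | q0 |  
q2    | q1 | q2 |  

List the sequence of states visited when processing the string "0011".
q0 → q0 → q0 → q1 → q0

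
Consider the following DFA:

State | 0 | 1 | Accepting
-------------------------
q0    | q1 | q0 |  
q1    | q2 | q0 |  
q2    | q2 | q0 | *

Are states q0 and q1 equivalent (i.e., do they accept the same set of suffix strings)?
Try the suffix "0".
From q0: q0 → q1 — not accepting.
From q1: q1 → q2 — accepting.
The two states disagree on this suffix, so they are not equivalent.

Final answer: No. Distinguishing string: "0" - accepted from q1 but not from q0.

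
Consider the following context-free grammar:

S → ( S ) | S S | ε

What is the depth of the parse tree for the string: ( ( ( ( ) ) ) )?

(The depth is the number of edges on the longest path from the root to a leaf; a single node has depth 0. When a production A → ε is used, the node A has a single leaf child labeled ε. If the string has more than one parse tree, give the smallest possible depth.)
The string is 4 nested pairs. The shallowest parse tree applies S → ( S ) 4 times (one node per nested pair, each a child of the previous) and then S → ε in the middle.
S nodes at depths 0..4, ε leaf at depth 5; parentheses leaves are at depths 1..4.
(Using S → S S with an S → ε child anywhere only adds levels, so it cannot give a shallower tree.)
Depth = 5.

Final answer: 5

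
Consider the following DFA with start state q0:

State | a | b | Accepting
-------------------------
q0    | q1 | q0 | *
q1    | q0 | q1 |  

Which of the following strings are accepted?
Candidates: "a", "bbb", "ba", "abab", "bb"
"a": q0 → q1; q1 is not accepting → rejected
"bbb": q0 → q0 → q0 → q0; q0 is accepting → accepted
"ba": q0 → q0 → q1; q1 is not accepting → rejected
"abab": q0 → q1 → q1 → q0 → q0; q0 is accepting → accepted
"bb": q0 → q0 → q0; q0 is accepting → accepted

Final answer: "bbb", "abab", "bb"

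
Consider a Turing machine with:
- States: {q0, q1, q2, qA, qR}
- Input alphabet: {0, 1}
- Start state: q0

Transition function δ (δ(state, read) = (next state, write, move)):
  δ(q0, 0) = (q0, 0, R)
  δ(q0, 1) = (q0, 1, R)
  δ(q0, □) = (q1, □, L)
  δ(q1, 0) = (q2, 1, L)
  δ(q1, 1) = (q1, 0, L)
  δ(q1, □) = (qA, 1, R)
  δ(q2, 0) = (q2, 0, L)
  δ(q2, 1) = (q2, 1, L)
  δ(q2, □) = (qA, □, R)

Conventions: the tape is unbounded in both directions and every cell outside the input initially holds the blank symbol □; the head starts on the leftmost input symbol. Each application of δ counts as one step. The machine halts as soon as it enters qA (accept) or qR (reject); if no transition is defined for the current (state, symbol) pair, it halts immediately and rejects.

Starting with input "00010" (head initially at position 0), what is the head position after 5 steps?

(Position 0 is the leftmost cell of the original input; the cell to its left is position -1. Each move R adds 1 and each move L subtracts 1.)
Step 0: [q0]00010 (head at position 0)
Step 1: δ(q0, 0) = (q0, 0, R)  ⊢  0[q0]0010 (head at position 1)
Step 2: δ(q0, 0) = (q0, 0, R)  ⊢  00[q0]010 (head at position 2)
Step 3: δ(q0, 0) = (q0, 0, R)  ⊢  000[q0]10 (head at position 3)
Step 4: δ(q0, 1) = (q0, 1, R)  ⊢  0001[q0]0 (head at position 4)
Step 5: δ(q0, 0) = (q0, 0, R)  ⊢  00010[q0]□ (head at position 5)
Head position after 5 steps: 5

Final answer: Position 5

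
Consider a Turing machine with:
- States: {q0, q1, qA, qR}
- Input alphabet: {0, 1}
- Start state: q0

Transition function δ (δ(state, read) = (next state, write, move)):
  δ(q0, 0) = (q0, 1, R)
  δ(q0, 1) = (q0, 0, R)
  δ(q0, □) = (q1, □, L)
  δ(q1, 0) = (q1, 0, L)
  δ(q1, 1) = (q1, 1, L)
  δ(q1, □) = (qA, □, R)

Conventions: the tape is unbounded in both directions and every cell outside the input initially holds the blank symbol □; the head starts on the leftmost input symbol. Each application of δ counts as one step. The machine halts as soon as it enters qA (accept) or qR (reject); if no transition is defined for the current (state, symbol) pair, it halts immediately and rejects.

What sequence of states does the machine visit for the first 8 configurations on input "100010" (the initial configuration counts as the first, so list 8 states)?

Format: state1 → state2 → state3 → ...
Step 0: [q0]100010 (head at position 0)
Step 1: δ(q0, 1) = (q0, 0, R)  ⊢  0[q0]00010 (head at position 1)
Step 2: δ(q0, 0) = (q0, 1, R)  ⊢  01[q0]0010 (head at position 2)
Step 3: δ(q0, 0) = (q0, 1, R)  ⊢  011[q0]010 (head at position 3)
Step 4: δ(q0, 0) = (q0, 1, R)  ⊢  0111[q0]10 (head at position 4)
Step 5: δ(q0, 1) = (q0, 0, R)  ⊢  01110[q0]0 (head at position 5)
Step 6: δ(q0, 0) = (q0, 1, R)  ⊢  011101[q0]□ (head at position 6)
Step 7: δ(q0, □) = (q1, □, L)  ⊢  01110[q1]1□ (head at position 5)
Reading off the states of these 8 configurations: q0 → q0 → q0 → q0 → q0 → q0 → q0 → q1

Final answer: q0 → q0 → q0 → q0 → q0 → q0 → q0 → q1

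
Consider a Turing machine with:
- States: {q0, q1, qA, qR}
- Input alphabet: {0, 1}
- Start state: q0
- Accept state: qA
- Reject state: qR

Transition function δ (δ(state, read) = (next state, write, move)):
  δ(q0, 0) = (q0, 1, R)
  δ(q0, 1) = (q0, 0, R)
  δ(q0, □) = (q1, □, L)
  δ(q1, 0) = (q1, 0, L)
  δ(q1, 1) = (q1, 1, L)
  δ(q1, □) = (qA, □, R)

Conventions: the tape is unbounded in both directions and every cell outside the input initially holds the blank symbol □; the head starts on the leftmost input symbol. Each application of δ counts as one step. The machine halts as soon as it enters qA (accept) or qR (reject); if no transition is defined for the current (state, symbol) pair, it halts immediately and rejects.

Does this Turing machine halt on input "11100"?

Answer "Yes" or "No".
Step 0: [q0]11100 (head at position 0)
Step 1: δ(q0, 1) = (q0, 0, R)  ⊢  0[q0]1100 (head at position 1)
Step 2: δ(q0, 1) = (q0, 0, R)  ⊢  00[q0]100 (head at position 2)
Step 3: δ(q0, 1) = (q0, 0, R)  ⊢  000[q0]00 (head at position 3)
Step 4: δ(q0, 0) = (q0, 1, R)  ⊢  0001[q0]0 (head at position 4)
Step 5: δ(q0, 0) = (q0, 1, R)  ⊢  00011[q0]□ (head at position 5)
Step 6: δ(q0, □) = (q1, □, L)  ⊢  0001[q1]1□ (head at position 4)
Step 7: δ(q1, 1) = (q1, 1, L)  ⊢  000[q1]11□ (head at position 3)
Step 8: δ(q1, 1) = (q1, 1, L)  ⊢  00[q1]011□ (head at position 2)
Step 9: δ(q1, 0) = (q1, 0, L)  ⊢  0[q1]0011□ (head at position 1)
Step 10: δ(q1, 0) = (q1, 0, L)  ⊢  [q1]00011□ (head at position 0)
Step 11: δ(q1, 0) = (q1, 0, L)  ⊢  [q1]□00011□ (head at position -1)
Step 12: δ(q1, □) = (qA, □, R)  ⊢  □[qA]00011□ (head at position 0)
The machine is in qA, so it halts and accepts.
It halts after 12 steps.

Final answer: Yes - halts after 12 steps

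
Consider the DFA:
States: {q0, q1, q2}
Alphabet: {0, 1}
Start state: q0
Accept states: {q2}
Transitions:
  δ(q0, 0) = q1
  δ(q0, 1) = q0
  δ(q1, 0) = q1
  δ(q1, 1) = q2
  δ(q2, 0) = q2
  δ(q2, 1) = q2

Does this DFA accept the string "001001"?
Processing string "001001":
  q0 --0--> q1
  q1 --0--> q1
  q1 --1--> q2
  q2 --0--> q2
  q2 --0--> q2
  q2 --1--> q2
Final state: q2
Accept states: {q2}
q2 is an accept state, so the string is accepted.

Final answer: Yes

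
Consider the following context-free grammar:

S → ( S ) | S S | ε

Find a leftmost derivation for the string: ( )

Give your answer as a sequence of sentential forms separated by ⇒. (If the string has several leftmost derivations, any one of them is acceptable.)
Start with S.
Step 1: the leftmost non-terminal is S; apply S → ( S ):  ( S )
Step 2: the leftmost non-terminal is S; apply S → ε:  ( )

Final answer: S ⇒ ( S ) ⇒ ( )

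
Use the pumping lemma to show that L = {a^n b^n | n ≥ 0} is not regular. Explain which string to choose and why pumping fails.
Language: L = {a^n b^n | n ≥ 0} (equal numbers of a's followed by b's)
Step 1: Assume for contradiction that L is regular, with pumping length p.
Step 2: Choose s = a^p b^p. Then s ∈ L (it has p a's followed by p b's) and |s| ≥ p.
Step 3: Consider any decomposition s = xyz with |xy| ≤ p and |y| > 0. Since |xy| ≤ p and the first p symbols of s are all a's, y = a^k for some k with 1 ≤ k ≤ p.
Step 4: Pumping up (i = 2): xy²z = a^(p+k) b^p, which has more a's than b's, so xy²z ∉ L.
This contradicts the pumping lemma, so L is not regular.

Final answer: Choose s = a^p b^p. Since |xy| ≤ p, y = a^k with k ≥ 1. Then xy²z = a^(p+k) b^p ∉ L.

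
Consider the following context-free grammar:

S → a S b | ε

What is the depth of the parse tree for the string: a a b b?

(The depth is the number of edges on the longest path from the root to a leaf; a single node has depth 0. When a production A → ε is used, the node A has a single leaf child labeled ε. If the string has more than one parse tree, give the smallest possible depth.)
The only parse tree applies S → a S b 2 times (once per matching a…b pair) and then S → ε.
The S nodes sit at depths 0, 1, …, 2; the innermost S (depth 2) has the single child ε at depth 3.
The terminal leaves a, b are at depths 1..2, so the longest root-to-leaf path is S → S → … → S → ε with 3 edges.
Depth = 3.

Final answer: 3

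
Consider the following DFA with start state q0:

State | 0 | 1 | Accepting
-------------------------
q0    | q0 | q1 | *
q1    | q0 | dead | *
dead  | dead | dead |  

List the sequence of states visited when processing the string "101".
q0 → q1 → q0 → q1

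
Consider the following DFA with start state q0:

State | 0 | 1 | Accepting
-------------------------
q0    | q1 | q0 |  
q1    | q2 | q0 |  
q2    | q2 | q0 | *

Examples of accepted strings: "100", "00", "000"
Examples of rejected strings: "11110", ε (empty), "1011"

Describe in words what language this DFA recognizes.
binary strings ending with '00'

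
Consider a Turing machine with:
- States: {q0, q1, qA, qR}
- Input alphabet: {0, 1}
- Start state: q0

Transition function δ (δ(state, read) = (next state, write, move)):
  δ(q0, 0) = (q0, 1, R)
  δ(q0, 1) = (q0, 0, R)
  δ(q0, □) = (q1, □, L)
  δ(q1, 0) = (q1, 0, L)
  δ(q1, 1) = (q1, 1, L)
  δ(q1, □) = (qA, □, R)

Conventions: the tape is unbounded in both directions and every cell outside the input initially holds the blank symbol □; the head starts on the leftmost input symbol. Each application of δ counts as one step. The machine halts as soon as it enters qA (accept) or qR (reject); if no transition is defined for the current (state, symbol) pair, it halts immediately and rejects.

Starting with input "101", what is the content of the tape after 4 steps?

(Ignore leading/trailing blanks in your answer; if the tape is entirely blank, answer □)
Step 0: [q0]101 (head at position 0)
Step 1: δ(q0, 1) = (q0, 0, R)  ⊢  0[q0]01 (head at position 1)
Step 2: δ(q0, 0) = (q0, 1, R)  ⊢  01[q0]1 (head at position 2)
Step 3: δ(q0, 1) = (q0, 0, R)  ⊢  010[q0]□ (head at position 3)
Step 4: δ(q0, □) = (q1, □, L)  ⊢  01[q1]0□ (head at position 2)
Tape after 4 steps (ignoring surrounding blanks): 010

Final answer: Tape: 010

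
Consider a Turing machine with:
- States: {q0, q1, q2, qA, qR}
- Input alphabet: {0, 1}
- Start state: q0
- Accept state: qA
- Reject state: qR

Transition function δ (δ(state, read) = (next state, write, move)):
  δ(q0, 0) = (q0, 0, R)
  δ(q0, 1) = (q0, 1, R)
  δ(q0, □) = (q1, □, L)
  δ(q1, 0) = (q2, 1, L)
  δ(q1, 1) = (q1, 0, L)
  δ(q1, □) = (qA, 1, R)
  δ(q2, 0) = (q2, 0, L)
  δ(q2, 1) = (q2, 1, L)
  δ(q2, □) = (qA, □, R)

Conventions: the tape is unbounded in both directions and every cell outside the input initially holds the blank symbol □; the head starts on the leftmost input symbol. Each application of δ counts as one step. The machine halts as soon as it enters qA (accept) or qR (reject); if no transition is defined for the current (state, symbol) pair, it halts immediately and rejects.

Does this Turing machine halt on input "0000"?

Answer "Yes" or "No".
Step 0: [q0]0000 (head at position 0)
Step 1: δ(q0, 0) = (q0, 0, R)  ⊢  0[q0]000 (head at position 1)
Step 2: δ(q0, 0) = (q0, 0, R)  ⊢  00[q0]00 (head at position 2)
Step 3: δ(q0, 0) = (q0, 0, R)  ⊢  000[q0]0 (head at position 3)
Step 4: δ(q0, 0) = (q0, 0, R)  ⊢  0000[q0]□ (head at position 4)
Step 5: δ(q0, □) = (q1, □, L)  ⊢  000[q1]0□ (head at position 3)
Step 6: δ(q1, 0) = (q2, 1, L)  ⊢  00[q2]01□ (head at position 2)
Step 7: δ(q2, 0) = (q2, 0, L)  ⊢  0[q2]001□ (head at position 1)
Step 8: δ(q2, 0) = (q2, 0, L)  ⊢  [q2]0001□ (head at position 0)
Step 9: δ(q2, 0) = (q2, 0, L)  ⊢  [q2]□0001□ (head at position -1)
Step 10: δ(q2, □) = (qA, □, R)  ⊢  □[qA]0001□ (head at position 0)
The machine is in qA, so it halts and accepts.
It halts after 10 steps.

Final answer: Yes - halts after 10 steps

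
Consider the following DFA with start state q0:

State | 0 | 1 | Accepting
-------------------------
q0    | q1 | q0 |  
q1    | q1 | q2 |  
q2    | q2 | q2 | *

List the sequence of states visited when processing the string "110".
q0 → q0 → q0 → q1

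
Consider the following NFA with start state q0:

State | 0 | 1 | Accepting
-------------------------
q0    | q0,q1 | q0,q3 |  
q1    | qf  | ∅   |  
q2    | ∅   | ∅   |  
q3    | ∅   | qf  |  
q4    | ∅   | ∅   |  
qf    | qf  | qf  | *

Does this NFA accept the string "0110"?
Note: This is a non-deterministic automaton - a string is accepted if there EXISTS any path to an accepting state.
Track the set of states the NFA could be in: start {q0}
Read '0': {q0} → {q0, q1}
Read '1': {q0, q1} → {q0, q3}
Read '1': {q0, q3} → {q0, q3, qf}
Read '0': {q0, q3, qf} → {q0, q1, qf}
Final set {q0, q1, qf} contains accepting state(s) {qf} → accepted.

Final answer: Yes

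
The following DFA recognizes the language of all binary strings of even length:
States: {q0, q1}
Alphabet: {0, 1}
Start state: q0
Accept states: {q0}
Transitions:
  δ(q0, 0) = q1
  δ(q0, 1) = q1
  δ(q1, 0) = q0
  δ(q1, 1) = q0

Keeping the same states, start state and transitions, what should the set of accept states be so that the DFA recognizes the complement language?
The DFA is complete (every state has a transition on every symbol), so the complement
is recognized by the same DFA with accepting and non-accepting states swapped.
Original accept states: {q0}
Complement accept states = All states - Original accept states
= {q0, q1} - {q0}
= {q1}
Complement language: strings of ODD length

Final answer: {q1}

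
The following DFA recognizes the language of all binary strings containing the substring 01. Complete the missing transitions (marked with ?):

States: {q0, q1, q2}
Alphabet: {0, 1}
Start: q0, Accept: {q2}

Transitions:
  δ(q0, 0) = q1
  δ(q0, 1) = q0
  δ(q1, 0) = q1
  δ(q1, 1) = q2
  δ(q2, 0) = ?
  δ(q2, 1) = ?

What each state remembers (consistent with the given transitions and accept states):
  q0: 01 not seen yet and the last symbol was not 0
  q1: 01 not seen yet and the last symbol was 0
  q2: the substring 01 has already been seen
Filling in the missing entries:
  δ(q2, 0): in q2 (the substring 01 has already been seen), after reading 0 we have: the substring 01 has already been seen → q2
  δ(q2, 1): in q2 (the substring 01 has already been seen), after reading 1 we have: the substring 01 has already been seen → q2

Final answer: δ(q2, 0) = q2; δ(q2, 1) = q2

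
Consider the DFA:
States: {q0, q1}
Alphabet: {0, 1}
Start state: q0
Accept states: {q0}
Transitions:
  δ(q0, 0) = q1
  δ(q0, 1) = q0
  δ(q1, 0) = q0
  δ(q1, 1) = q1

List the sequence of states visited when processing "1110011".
Starting at q0
Read '1': q0 -> q0
Read '1': q0 -> q0
Read '1': q0 -> q0
Read '0': q0 -> q1
Read '0': q1 -> q0
Read '1': q0 -> q0
Read '1': q0 -> q0

Final answer: q0 -> q0 -> q0 -> q0 -> q1 -> q0 -> q0 -> q0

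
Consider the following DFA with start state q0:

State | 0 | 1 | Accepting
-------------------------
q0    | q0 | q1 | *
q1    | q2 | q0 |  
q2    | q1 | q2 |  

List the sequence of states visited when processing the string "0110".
q0 → q0 → q1 → q0 → q0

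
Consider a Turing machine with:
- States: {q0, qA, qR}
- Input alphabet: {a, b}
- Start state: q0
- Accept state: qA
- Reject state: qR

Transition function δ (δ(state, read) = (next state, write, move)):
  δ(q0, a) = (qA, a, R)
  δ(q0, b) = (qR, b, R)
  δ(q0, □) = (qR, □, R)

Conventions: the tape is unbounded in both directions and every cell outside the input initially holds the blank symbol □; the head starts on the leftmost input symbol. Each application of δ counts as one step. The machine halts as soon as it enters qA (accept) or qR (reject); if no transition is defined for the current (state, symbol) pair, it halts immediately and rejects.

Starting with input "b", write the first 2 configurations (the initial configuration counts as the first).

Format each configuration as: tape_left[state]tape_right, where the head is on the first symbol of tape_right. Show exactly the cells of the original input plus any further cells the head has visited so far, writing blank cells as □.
Step 0: [q0]b (head at position 0)
Step 1: δ(q0, b) = (qR, b, R)  ⊢  b[qR]□ (head at position 1)

Final answer: [q0]b ⊢ b[qR]□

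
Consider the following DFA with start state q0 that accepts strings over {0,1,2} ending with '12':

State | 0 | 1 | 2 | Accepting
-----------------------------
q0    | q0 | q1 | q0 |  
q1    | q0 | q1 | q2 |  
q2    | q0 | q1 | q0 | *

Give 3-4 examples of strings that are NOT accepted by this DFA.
Any strings that end in a non-accepting state work; for example:
"122": q0 → q1 → q2 → q0; q0 is not accepting → rejected
"0222": q0 → q0 → q0 → q0 → q0; q0 is not accepting → rejected
"1102": q0 → q1 → q1 → q0 → q0; q0 is not accepting → rejected
"2222": q0 → q0 → q0 → q0 → q0; q0 is not accepting → rejected

Final answer: "122", "0222", "1102", "2222"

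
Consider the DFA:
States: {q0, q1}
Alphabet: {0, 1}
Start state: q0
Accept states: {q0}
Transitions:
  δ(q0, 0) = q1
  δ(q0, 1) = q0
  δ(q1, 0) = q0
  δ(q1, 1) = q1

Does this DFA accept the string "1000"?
Processing string "1000":
  q0 --1--> q0
  q0 --0--> q1
  q1 --0--> q0
  q0 --0--> q1
Final state: q1
Accept states: {q0}
q1 is not an accept state, so the string is rejected.

Final answer: No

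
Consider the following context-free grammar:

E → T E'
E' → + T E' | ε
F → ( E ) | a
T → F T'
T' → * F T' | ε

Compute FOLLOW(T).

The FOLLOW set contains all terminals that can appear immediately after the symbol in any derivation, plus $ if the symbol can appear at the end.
Useful FIRST sets: FIRST(E') = {+, ε}, FIRST(T') = {*, ε} (both E' and T' are nullable).
FOLLOW(E): E is the start symbol → $; E appears in F → ( E ) followed by ')' → FOLLOW(E) = {), $}.
FOLLOW(E'): E' appears at the right end of E → T E' and of E' → + T E', so FOLLOW(E') ⊇ FOLLOW(E) (the second occurrence adds nothing new). FOLLOW(E') = {), $}.
FOLLOW(T): in E → T E' and E' → + T E', T is followed by E': add FIRST(E') minus ε = {+}; since E' is nullable, also add FOLLOW(E) and FOLLOW(E') = {), $}. FOLLOW(T) = {+, ), $}.

Final answer: {$, ), +}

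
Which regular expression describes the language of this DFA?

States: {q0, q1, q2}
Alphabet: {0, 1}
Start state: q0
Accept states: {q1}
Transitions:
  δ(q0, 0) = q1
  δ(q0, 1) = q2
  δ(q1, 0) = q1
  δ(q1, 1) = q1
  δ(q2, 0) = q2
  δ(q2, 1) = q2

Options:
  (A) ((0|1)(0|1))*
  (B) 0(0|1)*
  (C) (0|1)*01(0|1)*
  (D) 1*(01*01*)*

Testing sample strings against the DFA:
  '010' -> accepted
  '01110' -> accepted
  '000' -> accepted
  '101' -> rejected
Checking each option for a counterexample:
  (A) ((0|1)(0|1))*: ε is rejected by the DFA but matches the regex → eliminated
  (B) 0(0|1)*: agrees with the DFA on all strings of length ≤ 4
  (C) (0|1)*01(0|1)*: '0' is accepted by the DFA but does not match the regex → eliminated
  (D) 1*(01*01*)*: ε is rejected by the DFA but matches the regex → eliminated
Only (B) 0(0|1)* is consistent with the DFA.

Final answer: (B) 0(0|1)*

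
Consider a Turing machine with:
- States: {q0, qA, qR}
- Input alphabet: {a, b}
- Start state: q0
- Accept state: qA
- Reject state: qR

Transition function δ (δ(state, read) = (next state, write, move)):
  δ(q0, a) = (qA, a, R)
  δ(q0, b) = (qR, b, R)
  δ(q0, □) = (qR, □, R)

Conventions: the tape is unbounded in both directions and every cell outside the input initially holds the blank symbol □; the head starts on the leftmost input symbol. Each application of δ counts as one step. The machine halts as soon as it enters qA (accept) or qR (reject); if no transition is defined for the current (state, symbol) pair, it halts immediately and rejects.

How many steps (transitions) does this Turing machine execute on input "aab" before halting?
Step 0: [q0]aab (head at position 0)
Step 1: δ(q0, a) = (qA, a, R)  ⊢  a[qA]ab (head at position 1)
The machine is in qA, so it halts and accepts.
Number of transitions executed: 1.

Final answer: 1 steps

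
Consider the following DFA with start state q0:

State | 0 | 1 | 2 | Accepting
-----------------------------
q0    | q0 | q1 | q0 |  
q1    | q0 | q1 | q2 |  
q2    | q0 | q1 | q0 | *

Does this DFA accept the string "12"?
Start in q0.
Read '1': q0 → q1
Read '2': q1 → q2
Final state q2 is accepting, so the string is accepted.

Final answer: Yes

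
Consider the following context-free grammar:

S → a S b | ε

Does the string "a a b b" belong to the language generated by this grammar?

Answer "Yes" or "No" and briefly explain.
A derivation exists: S ⇒ a S b ⇒ a a S b b ⇒ a a b b (using S → a S b twice, then S → ε).

Final answer: Yes - a valid derivation exists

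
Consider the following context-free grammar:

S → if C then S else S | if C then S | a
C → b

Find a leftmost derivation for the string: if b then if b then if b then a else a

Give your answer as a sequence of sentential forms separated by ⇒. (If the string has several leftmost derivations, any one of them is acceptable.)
Start with S.
Step 1: the leftmost non-terminal is S; apply S → if C then S:  if C then S
Step 2: the leftmost non-terminal is C; apply C → b:  if b then S
Step 3: the leftmost non-terminal is S; apply S → if C then S:  if b then if C then S
Step 4: the leftmost non-terminal is C; apply C → b:  if b then if b then S
Step 5: the leftmost non-terminal is S; apply S → if C then S else S:  if b then if b then if C then S else S
Step 6: the leftmost non-terminal is C; apply C → b:  if b then if b then if b then S else S
Step 7: the leftmost non-terminal is S; apply S → a:  if b then if b then if b then a else S
Step 8: the leftmost non-terminal is S; apply S → a:  if b then if b then if b then a else a

Final answer: S ⇒ if C then S ⇒ if b then S ⇒ if b then if C then S ⇒ if b then if b then S ⇒ if b then if b then if C then S else S ⇒ if b then if b then if b then S else S ⇒ if b then if b then if b then a else S ⇒ if b then if b then if b then a else a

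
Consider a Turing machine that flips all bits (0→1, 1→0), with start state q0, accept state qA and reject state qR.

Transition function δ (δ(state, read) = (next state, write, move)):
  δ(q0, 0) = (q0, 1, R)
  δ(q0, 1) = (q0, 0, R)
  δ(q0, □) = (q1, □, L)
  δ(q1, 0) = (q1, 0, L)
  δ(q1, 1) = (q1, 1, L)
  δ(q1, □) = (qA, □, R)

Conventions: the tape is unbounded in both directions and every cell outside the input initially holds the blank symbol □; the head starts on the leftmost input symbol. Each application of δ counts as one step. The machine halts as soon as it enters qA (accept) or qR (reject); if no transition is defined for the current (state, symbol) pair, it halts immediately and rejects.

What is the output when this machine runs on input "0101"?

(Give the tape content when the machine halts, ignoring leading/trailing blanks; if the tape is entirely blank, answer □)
Step 0: [q0]0101 (head at position 0)
Step 1: δ(q0, 0) = (q0, 1, R)  ⊢  1[q0]101 (head at position 1)
Step 2: δ(q0, 1) = (q0, 0, R)  ⊢  10[q0]01 (head at position 2)
Step 3: δ(q0, 0) = (q0, 1, R)  ⊢  101[q0]1 (head at position 3)
Step 4: δ(q0, 1) = (q0, 0, R)  ⊢  1010[q0]□ (head at position 4)
Step 5: δ(q0, □) = (q1, □, L)  ⊢  101[q1]0□ (head at position 3)
Step 6: δ(q1, 0) = (q1, 0, L)  ⊢  10[q1]10□ (head at position 2)
Step 7: δ(q1, 1) = (q1, 1, L)  ⊢  1[q1]010□ (head at position 1)
Step 8: δ(q1, 0) = (q1, 0, L)  ⊢  [q1]1010□ (head at position 0)
Step 9: δ(q1, 1) = (q1, 1, L)  ⊢  [q1]□1010□ (head at position -1)
Step 10: δ(q1, □) = (qA, □, R)  ⊢  □[qA]1010□ (head at position 0)
The machine is in qA, so it halts and accepts.
Tape content when halted (ignoring surrounding blanks): 1010

Final answer: Output: 1010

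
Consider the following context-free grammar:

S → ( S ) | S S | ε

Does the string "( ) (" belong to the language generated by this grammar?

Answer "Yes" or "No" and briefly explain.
Each production adds parentheses only in matched pairs (S → ( S )) or none at all, so every derived string has equally many '(' and ')'. The string ( ) ( has two '(' and one ')', so it cannot be derived.

Final answer: No - no valid derivation exists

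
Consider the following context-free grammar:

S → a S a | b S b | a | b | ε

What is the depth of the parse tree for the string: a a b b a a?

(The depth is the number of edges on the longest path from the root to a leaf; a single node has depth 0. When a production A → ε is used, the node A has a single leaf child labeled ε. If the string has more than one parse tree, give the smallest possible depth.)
The string has even length 6, so its (unique) parse tree peels off matching outer symbols: S → a S a, S → a S a, S → b S b, and finally S → ε for the empty middle.
The S nodes are at depths 0..3; the ε leaf under the innermost S is at depth 4 (terminal leaves are at depths 1..3).
Depth = 4.

Final answer: 4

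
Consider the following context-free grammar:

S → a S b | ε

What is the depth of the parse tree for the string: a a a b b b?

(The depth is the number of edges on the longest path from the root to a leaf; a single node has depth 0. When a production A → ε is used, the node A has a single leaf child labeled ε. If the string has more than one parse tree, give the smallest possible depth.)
The only parse tree applies S → a S b 3 times (once per matching a…b pair) and then S → ε.
The S nodes sit at depths 0, 1, …, 3; the innermost S (depth 3) has the single child ε at depth 4.
The terminal leaves a, b are at depths 1..3, so the longest root-to-leaf path is S → S → … → S → ε with 4 edges.
Depth = 4.

Final answer: 4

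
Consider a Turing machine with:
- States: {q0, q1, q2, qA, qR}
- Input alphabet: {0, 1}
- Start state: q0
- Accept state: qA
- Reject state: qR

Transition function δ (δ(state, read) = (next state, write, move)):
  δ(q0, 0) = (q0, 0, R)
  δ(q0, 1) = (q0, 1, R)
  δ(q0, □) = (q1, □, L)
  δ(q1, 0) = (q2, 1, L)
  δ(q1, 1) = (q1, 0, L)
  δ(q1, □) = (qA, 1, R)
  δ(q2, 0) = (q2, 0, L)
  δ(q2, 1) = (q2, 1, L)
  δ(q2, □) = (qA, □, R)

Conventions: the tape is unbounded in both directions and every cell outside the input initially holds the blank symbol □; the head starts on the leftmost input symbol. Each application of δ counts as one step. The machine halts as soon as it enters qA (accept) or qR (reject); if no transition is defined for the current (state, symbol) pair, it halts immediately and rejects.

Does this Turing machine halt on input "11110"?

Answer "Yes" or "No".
Step 0: [q0]11110 (head at position 0)
Step 1: δ(q0, 1) = (q0, 1, R)  ⊢  1[q0]1110 (head at position 1)
Step 2: δ(q0, 1) = (q0, 1, R)  ⊢  11[q0]110 (head at position 2)
Step 3: δ(q0, 1) = (q0, 1, R)  ⊢  111[q0]10 (head at position 3)
Step 4: δ(q0, 1) = (q0, 1, R)  ⊢  1111[q0]0 (head at position 4)
Step 5: δ(q0, 0) = (q0, 0, R)  ⊢  11110[q0]□ (head at position 5)
Step 6: δ(q0, □) = (q1, □, L)  ⊢  1111[q1]0□ (head at position 4)
Step 7: δ(q1, 0) = (q2, 1, L)  ⊢  111[q2]11□ (head at position 3)
Step 8: δ(q2, 1) = (q2, 1, L)  ⊢  11[q2]111□ (head at position 2)
Step 9: δ(q2, 1) = (q2, 1, L)  ⊢  1[q2]1111□ (head at position 1)
Step 10: δ(q2, 1) = (q2, 1, L)  ⊢  [q2]11111□ (head at position 0)
Step 11: δ(q2, 1) = (q2, 1, L)  ⊢  [q2]□11111□ (head at position -1)
Step 12: δ(q2, □) = (qA, □, R)  ⊢  □[qA]11111□ (head at position 0)
The machine is in qA, so it halts and accepts.
It halts after 12 steps.

Final answer: Yes - halts after 12 steps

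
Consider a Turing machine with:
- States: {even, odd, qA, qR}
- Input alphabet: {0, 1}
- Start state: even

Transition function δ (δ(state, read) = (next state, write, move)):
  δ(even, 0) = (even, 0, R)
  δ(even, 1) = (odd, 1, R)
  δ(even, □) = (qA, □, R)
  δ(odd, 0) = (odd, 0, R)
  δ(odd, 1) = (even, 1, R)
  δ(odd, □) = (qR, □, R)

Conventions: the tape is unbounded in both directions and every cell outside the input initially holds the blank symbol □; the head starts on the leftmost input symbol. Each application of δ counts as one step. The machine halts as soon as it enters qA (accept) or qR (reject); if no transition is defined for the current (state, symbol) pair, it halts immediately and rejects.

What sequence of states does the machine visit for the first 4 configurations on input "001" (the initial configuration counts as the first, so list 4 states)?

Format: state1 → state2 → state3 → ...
Step 0: [even]001 (head at position 0)
Step 1: δ(even, 0) = (even, 0, R)  ⊢  0[even]01 (head at position 1)
Step 2: δ(even, 0) = (even, 0, R)  ⊢  00[even]1 (head at position 2)
Step 3: δ(even, 1) = (odd, 1, R)  ⊢  001[odd]□ (head at position 3)
Reading off the states of these 4 configurations: even → even → even → odd

Final answer: even → even → even → odd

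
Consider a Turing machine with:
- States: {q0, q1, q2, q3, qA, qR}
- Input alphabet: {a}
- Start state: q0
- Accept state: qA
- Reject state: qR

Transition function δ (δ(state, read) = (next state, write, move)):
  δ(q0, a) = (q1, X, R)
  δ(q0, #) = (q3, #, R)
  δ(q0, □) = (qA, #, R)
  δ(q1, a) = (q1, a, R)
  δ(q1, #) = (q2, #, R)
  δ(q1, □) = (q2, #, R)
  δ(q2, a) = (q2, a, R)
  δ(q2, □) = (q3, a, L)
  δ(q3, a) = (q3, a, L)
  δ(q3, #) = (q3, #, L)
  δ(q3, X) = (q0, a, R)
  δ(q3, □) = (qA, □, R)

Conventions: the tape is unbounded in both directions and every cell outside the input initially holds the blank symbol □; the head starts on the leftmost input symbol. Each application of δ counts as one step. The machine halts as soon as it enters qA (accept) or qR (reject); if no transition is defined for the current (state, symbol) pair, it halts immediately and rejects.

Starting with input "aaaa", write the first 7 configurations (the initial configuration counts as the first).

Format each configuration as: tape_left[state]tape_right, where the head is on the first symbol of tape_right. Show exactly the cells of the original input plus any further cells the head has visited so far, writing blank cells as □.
Step 0: [q0]aaaa (head at position 0)
Step 1: δ(q0, a) = (q1, X, R)  ⊢  X[q1]aaa (head at position 1)
Step 2: δ(q1, a) = (q1, a, R)  ⊢  Xa[q1]aa (head at position 2)
Step 3: δ(q1, a) = (q1, a, R)  ⊢  Xaa[q1]a (head at position 3)
Step 4: δ(q1, a) = (q1, a, R)  ⊢  Xaaa[q1]□ (head at position 4)
Step 5: δ(q1, □) = (q2, #, R)  ⊢  Xaaa#[q2]□ (head at position 5)
Step 6: δ(q2, □) = (q3, a, L)  ⊢  Xaaa[q3]#a (head at position 4)

Final answer: [q0]aaaa ⊢ X[q1]aaa ⊢ Xa[q1]aa ⊢ Xaa[q1]a ⊢ Xaaa[q1]□ ⊢ Xaaa#[q2]□ ⊢ Xaaa[q3]#a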